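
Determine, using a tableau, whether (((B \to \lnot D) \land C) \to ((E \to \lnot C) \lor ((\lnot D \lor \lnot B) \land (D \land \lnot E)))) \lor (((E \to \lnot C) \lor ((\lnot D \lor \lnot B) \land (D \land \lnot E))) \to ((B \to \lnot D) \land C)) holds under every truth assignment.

Valid

Assume the negation and expand:
Initial set: {\lnot ((((B \to \lnot D) \land C) \to ((E \to \lnot C) \lor ((\lnot D \lor \lnot B) \land (D \land \lnot E)))) \lor (((E \to \lnot C) \lor ((\lnot D \lor \lnot B) \land (D \land \lnot E))) \to ((B \to \lnot D) \land C)))}.
\lnot ((((B \to \lnot D) \land C) \to ((E \to \lnot C) \lor ((\lnot D \lor \lnot B) \land (D \land \lnot E)))) \lor (((E \to \lnot C) \lor ((\lnot D \lor \lnot B) \land (D \land \lnot E))) \to ((B \to \lnot D) \land C))): α-rule — add \lnot (((B \to \lnot D) \land C) \to ((E \to \lnot C) \lor ((\lnot D \lor \lnot B) \land (D \land \lnot E)))), \lnot (((E \to \lnot C) \lor ((\lnot D \lor \lnot B) \land (D \land \lnot E))) \to ((B \to \lnot D) \land C)).
\lnot (((B \to \lnot D) \land C) \to ((E \to \lnot C) \lor ((\lnot D \lor \lnot B) \land (D \land \lnot E)))): α-rule — add ((B \to \lnot D) \land C), \lnot ((E \to \lnot C) \lor ((\lnot D \lor \lnot B) \land (D \land \lnot E))).
\lnot (((E \to \lnot C) \lor ((\lnot D \lor \lnot B) \land (D \land \lnot E))) \to ((B \to \lnot D) \land C)): α-rule — add ((E \to \lnot C) \lor ((\lnot D \lor \lnot B) \land (D \land \lnot E))), \lnot ((B \to \lnot D) \land C).
((B \to \lnot D) \land C): α-rule — add (B \to \lnot D), C.
\lnot ((E \to \lnot C) \lor ((\lnot D \lor \lnot B) \land (D \land \lnot E))): α-rule — add \lnot (E \to \lnot C), \lnot ((\lnot D \lor \lnot B) \land (D \land \lnot E)).
\lnot (E \to \lnot C): α-rule — add E, \lnot \lnot C.
((E \to \lnot C) \lor ((\lnot D \lor \lnot B) \land (D \land \lnot E))): β-rule — branch into (E \to \lnot C)  //  ((\lnot D \lor \lnot B) \land (D \land \lnot E)).
  branch 1 (add (E \to \lnot C)):
    \lnot ((B \to \lnot D) \land C): β-rule — branch into \lnot (B \to \lnot D)  //  \lnot C.
      branch 1.1 (add \lnot (B \to \lnot D)):
        \lnot (B \to \lnot D): α-rule — add B, \lnot \lnot D.
        (B \to \lnot D): β-rule — branch into \lnot B  //  \lnot D.
          branch 1.1.1 (add \lnot B):
            × closes — contains both B and \lnot B.
          branch 1.1.2 (add \lnot D):
            × closes — contains both D and \lnot D.
      branch 1.2 (add \lnot C):
        × closes — contains both C and \lnot C.
  branch 2 (add ((\lnot D \lor \lnot B) \land (D \land \lnot E))):
    ((\lnot D \lor \lnot B) \land (D \land \lnot E)): α-rule — add (\lnot D \lor \lnot B), (D \land \lnot E).
    (D \land \lnot E): α-rule — add D, \lnot E.
    × closes — contains both E and \lnot E.
All 4 branches close.
Every branch closed, so the negation is unsatisfiable and the formula is valid.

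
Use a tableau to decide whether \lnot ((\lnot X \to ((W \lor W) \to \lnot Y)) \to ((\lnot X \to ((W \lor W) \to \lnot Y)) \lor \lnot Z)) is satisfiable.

Initial set: {T \lnot ((\lnot X \to ((W \lor W) \to \lnot Y)) \to ((\lnot X \to ((W \lor W) \to \lnot Y)) \lor \lnot Z))}.
T \lnot ((\lnot X \to ((W \lor W) \to \lnot Y)) \to ((\lnot X \to ((W \lor W) \to \lnot Y)) \lor \lnot Z)): α-rule — add T (\lnot X \to ((W \lor W) \to \lnot Y)), F ((\lnot X \to ((W \lor W) \to \lnot Y)) \lor \lnot Z).
F ((\lnot X \to ((W \lor W) \to \lnot Y)) \lor \lnot Z): α-rule — add F (\lnot X \to ((W \lor W) \to \lnot Y)), F \lnot Z.
F (\lnot X \to ((W \lor W) \to \lnot Y)): α-rule — add T \lnot X, F ((W \lor W) \to \lnot Y).
F ((W \lor W) \to \lnot Y): α-rule — add T (W \lor W), F \lnot Y.
T (\lnot X \to ((W \lor W) \to \lnot Y)): β-rule — branch into F \lnot X  //  T ((W \lor W) \to \lnot Y).
  branch 1 (add F \lnot X):
    × closes — contains both X and \lnot X.
  branch 2 (add T ((W \lor W) \to \lnot Y)):
    T (W \lor W): β-rule — branch into T W  //  T W.
      branch 2.1 (add T W):
        T ((W \lor W) \to \lnot Y): β-rule — branch into F (W \lor W)  //  T \lnot Y.
          branch 2.1.1 (add F (W \lor W)):
            F (W \lor W): α-rule — add F W, F W.
            × closes — contains both W and \lnot W.
          branch 2.1.2 (add T \lnot Y):
            × closes — contains both Y and \lnot Y.
      branch 2.2 (add T W):
        T ((W \lor W) \to \lnot Y): β-rule — branch into F (W \lor W)  //  T \lnot Y.
          branch 2.2.1 (add F (W \lor W)):
            F (W \lor W): α-rule — add F W, F W.
            × closes — contains both W and \lnot W.
          branch 2.2.2 (add T \lnot Y):
            × closes — contains both Y and \lnot Y.
All 5 branches close.
Every branch closed; the formula is unsatisfiable.

Unsatisfiable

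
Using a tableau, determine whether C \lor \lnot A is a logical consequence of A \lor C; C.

Initial set: {(A \lor C); C; \lnot (C \lor \lnot A)}.
\lnot (C \lor \lnot A): α-rule — add \lnot C, \lnot \lnot A.
× closes — contains both C and \lnot C.
All 1 branch closes.
Every branch closed, so the premises entail the conclusion.

Yes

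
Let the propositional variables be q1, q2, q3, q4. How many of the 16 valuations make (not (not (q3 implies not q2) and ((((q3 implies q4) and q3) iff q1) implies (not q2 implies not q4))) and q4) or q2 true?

Initial set: {T ((not (not (q3 implies not q2) and ((((q3 implies q4) and q3) iff q1) implies (not q2 implies not q4))) and q4) or q2)}.
T ((not (not (q3 implies not q2) and ((((q3 implies q4) and q3) iff q1) implies (not q2 implies not q4))) and q4) or q2): β-rule — branch into T (not (not (q3 implies not q2) and ((((q3 implies q4) and q3) iff q1) implies (not q2 implies not q4))) and q4)  //  T q2.
  branch 1 (add T (not (not (q3 implies not q2) and ((((q3 implies q4) and q3) iff q1) implies (not q2 implies not q4))) and q4)):
    T (not (not (q3 implies not q2) and ((((q3 implies q4) and q3) iff q1) implies (not q2 implies not q4))) and q4): α-rule — add T not (not (q3 implies not q2) and ((((q3 implies q4) and q3) iff q1) implies (not q2 implies not q4))), T q4.
    T not (not (q3 implies not q2) and ((((q3 implies q4) and q3) iff q1) implies (not q2 implies not q4))): β-rule — branch into F not (q3 implies not q2)  //  F ((((q3 implies q4) and q3) iff q1) implies (not q2 implies not q4)).
      branch 1.1 (add F not (q3 implies not q2)):
        F not (q3 implies not q2): β-rule — branch into F q3  //  T not q2.
          branch 1.1.1 (add F q3):
            ○ open, literals {q3=F, q4=T}.
          branch 1.1.2 (add T not q2):
            ○ open, literals {q2=F, q4=T}.
      branch 1.2 (add F ((((q3 implies q4) and q3) iff q1) implies (not q2 implies not q4))):
        F ((((q3 implies q4) and q3) iff q1) implies (not q2 implies not q4)): α-rule — add T (((q3 implies q4) and q3) iff q1), F (not q2 implies not q4).
        F (not q2 implies not q4): α-rule — add T not q2, F not q4.
        T (((q3 implies q4) and q3) iff q1): β-rule — branch into T ((q3 implies q4) and q3), T q1  //  F ((q3 implies q4) and q3), F q1.
          branch 1.2.1 (add T ((q3 implies q4) and q3), T q1):
            T ((q3 implies q4) and q3): α-rule — add T (q3 implies q4), T q3.
            T (q3 implies q4): β-rule — branch into F q3  //  T q4.
              branch 1.2.1.1 (add F q3):
                × closes — contains both q3 and not q3.
              branch 1.2.1.2 (add T q4):
                ○ open, literals {q1=T, q2=F, q3=T, q4=T}.
          branch 1.2.2 (add F ((q3 implies q4) and q3), F q1):
            F ((q3 implies q4) and q3): β-rule — branch into F (q3 implies q4)  //  F q3.
              branch 1.2.2.1 (add F (q3 implies q4)):
                F (q3 implies q4): α-rule — add T q3, F q4.
                × closes — contains both q4 and not q4.
              branch 1.2.2.2 (add F q3):
                ○ open, literals {q1=F, q2=F, q3=F, q4=T}.
  branch 2 (add T q2):
    ○ open, literals {q2=T}.
2 branches closed, 5 open.
Each open branch fixes some atoms; the unmentioned ones are free. Counting distinct full assignments: branch {q3=F, q4=T} (q1, q2) contributes 4 new; branch {q2=F, q4=T} (q1, q3) contributes 2 new; branch {q1=T, q2=F, q3=T, q4=T} (none free) contributes 0 new; branch {q1=F, q2=F, q3=F, q4=T} (none free) contributes 0 new; branch {q2=T} (q1, q3, q4) contributes 6 new. Total: 12.

12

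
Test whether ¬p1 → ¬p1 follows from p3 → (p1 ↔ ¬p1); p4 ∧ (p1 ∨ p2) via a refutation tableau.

Yes

Initial set: {(p3 → (p1 ↔ ¬p1)); (p4 ∧ (p1 ∨ p2)); ¬(¬p1 → ¬p1)}.
(p4 ∧ (p1 ∨ p2)): α-rule — add p4, (p1 ∨ p2).
¬(¬p1 → ¬p1): α-rule — add ¬p1, ¬¬p1.
× closes — contains both p1 and ¬p1.
All 1 branch closes.
Every branch closed, so the premises entail the conclusion.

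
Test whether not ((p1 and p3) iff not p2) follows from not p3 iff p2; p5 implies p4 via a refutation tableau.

No

Initial set: {(not p3 iff p2); (p5 implies p4); not not ((p1 and p3) iff not p2)}.
(not p3 iff p2): β-rule — branch into not p3, p2  //  not not p3, not p2.
  branch 1 (add not p3, p2):
    (p5 implies p4): β-rule — branch into not p5  //  p4.
      branch 1.1 (add not p5):
        not not ((p1 and p3) iff not p2): β-rule — branch into (p1 and p3), not p2  //  not (p1 and p3), not not p2.
          branch 1.1.1 (add (p1 and p3), not p2):
            × closes — contains both p2 and not p2.
          branch 1.1.2 (add not (p1 and p3), not not p2):
            not (p1 and p3): β-rule — branch into not p1  //  not p3.
              branch 1.1.2.1 (add not p1):
                ○ open, literals {p1=0, p2=1, p3=0, p5=0}.
              branch 1.1.2.2 (add not p3):
                ○ open, literals {p2=1, p3=0, p5=0}.
      branch 1.2 (add p4):
        not not ((p1 and p3) iff not p2): β-rule — branch into (p1 and p3), not p2  //  not (p1 and p3), not not p2.
          branch 1.2.1 (add (p1 and p3), not p2):
            × closes — contains both p2 and not p2.
          branch 1.2.2 (add not (p1 and p3), not not p2):
            not (p1 and p3): β-rule — branch into not p1  //  not p3.
              branch 1.2.2.1 (add not p1):
                ○ open, literals {p1=0, p2=1, p3=0, p4=1}.
              branch 1.2.2.2 (add not p3):
                ○ open, literals {p2=1, p3=0, p4=1}.
  branch 2 (add not not p3, not p2):
    (p5 implies p4): β-rule — branch into not p5  //  p4.
      branch 2.1 (add not p5):
        not not ((p1 and p3) iff not p2): β-rule — branch into (p1 and p3), not p2  //  not (p1 and p3), not not p2.
          branch 2.1.1 (add (p1 and p3), not p2):
            (p1 and p3): α-rule — add p1, p3.
            ○ open, literals {p1=1, p2=0, p3=1, p5=0}.
          branch 2.1.2 (add not (p1 and p3), not not p2):
            × closes — contains both p2 and not p2.
      branch 2.2 (add p4):
        not not ((p1 and p3) iff not p2): β-rule — branch into (p1 and p3), not p2  //  not (p1 and p3), not not p2.
          branch 2.2.1 (add (p1 and p3), not p2):
            (p1 and p3): α-rule — add p1, p3.
            ○ open, literals {p1=1, p2=0, p3=1, p4=1}.
          branch 2.2.2 (add not (p1 and p3), not not p2):
            × closes — contains both p2 and not p2.
4 branches closed, 6 open.
An open branch gives a countermodel: p1=0, p2=1, p3=0, p5=0 (unmentioned atoms arbitrary); the premises hold there but the conclusion fails.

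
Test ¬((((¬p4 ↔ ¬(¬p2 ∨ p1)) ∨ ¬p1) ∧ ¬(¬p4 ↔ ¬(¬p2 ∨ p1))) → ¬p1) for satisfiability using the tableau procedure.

Initial set: {¬((((¬p4 ↔ ¬(¬p2 ∨ p1)) ∨ ¬p1) ∧ ¬(¬p4 ↔ ¬(¬p2 ∨ p1))) → ¬p1)}.
¬((((¬p4 ↔ ¬(¬p2 ∨ p1)) ∨ ¬p1) ∧ ¬(¬p4 ↔ ¬(¬p2 ∨ p1))) → ¬p1): α-rule — add (((¬p4 ↔ ¬(¬p2 ∨ p1)) ∨ ¬p1) ∧ ¬(¬p4 ↔ ¬(¬p2 ∨ p1))), ¬¬p1.
(((¬p4 ↔ ¬(¬p2 ∨ p1)) ∨ ¬p1) ∧ ¬(¬p4 ↔ ¬(¬p2 ∨ p1))): α-rule — add ((¬p4 ↔ ¬(¬p2 ∨ p1)) ∨ ¬p1), ¬(¬p4 ↔ ¬(¬p2 ∨ p1)).
((¬p4 ↔ ¬(¬p2 ∨ p1)) ∨ ¬p1): β-rule — branch into (¬p4 ↔ ¬(¬p2 ∨ p1))  //  ¬p1.
  branch 1 (add (¬p4 ↔ ¬(¬p2 ∨ p1))):
    ¬(¬p4 ↔ ¬(¬p2 ∨ p1)): β-rule — branch into ¬p4, ¬¬(¬p2 ∨ p1)  //  ¬¬p4, ¬(¬p2 ∨ p1).
      branch 1.1 (add ¬p4, ¬¬(¬p2 ∨ p1)):
        (¬p4 ↔ ¬(¬p2 ∨ p1)): β-rule — branch into ¬p4, ¬(¬p2 ∨ p1)  //  ¬¬p4, ¬¬(¬p2 ∨ p1).
          branch 1.1.1 (add ¬p4, ¬(¬p2 ∨ p1)):
            ¬(¬p2 ∨ p1): α-rule — add ¬¬p2, ¬p1.
            × closes — contains both p1 and ¬p1.
          branch 1.1.2 (add ¬¬p4, ¬¬(¬p2 ∨ p1)):
            × closes — contains both p4 and ¬p4.
      branch 1.2 (add ¬¬p4, ¬(¬p2 ∨ p1)):
        ¬(¬p2 ∨ p1): α-rule — add ¬¬p2, ¬p1.
        × closes — contains both p1 and ¬p1.
  branch 2 (add ¬p1):
    × closes — contains both p1 and ¬p1.
All 4 branches close.
Every branch closed; the formula is unsatisfiable.

Unsatisfiable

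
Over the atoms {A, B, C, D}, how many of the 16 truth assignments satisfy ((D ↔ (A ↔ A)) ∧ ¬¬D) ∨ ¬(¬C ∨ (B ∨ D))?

Initial set: {(((D ↔ (A ↔ A)) ∧ ¬¬D) ∨ ¬(¬C ∨ (B ∨ D)))}.
(((D ↔ (A ↔ A)) ∧ ¬¬D) ∨ ¬(¬C ∨ (B ∨ D))): β-rule — branch into ((D ↔ (A ↔ A)) ∧ ¬¬D)  //  ¬(¬C ∨ (B ∨ D)).
  branch 1 (add ((D ↔ (A ↔ A)) ∧ ¬¬D)):
    ((D ↔ (A ↔ A)) ∧ ¬¬D): α-rule — add (D ↔ (A ↔ A)), ¬¬D.
    ¬¬D: drop double negation, giving D.
    (D ↔ (A ↔ A)): β-rule — branch into D, (A ↔ A)  //  ¬D, ¬(A ↔ A).
      branch 1.1 (add D, (A ↔ A)):
        (A ↔ A): β-rule — branch into A, A  //  ¬A, ¬A.
          branch 1.1.1 (add A, A):
            ○ open, literals {A=1, D=1}.
          branch 1.1.2 (add ¬A, ¬A):
            ○ open, literals {A=0, D=1}.
      branch 1.2 (add ¬D, ¬(A ↔ A)):
        × closes — contains both D and ¬D.
  branch 2 (add ¬(¬C ∨ (B ∨ D))):
    ¬(¬C ∨ (B ∨ D)): α-rule — add ¬¬C, ¬(B ∨ D).
    ¬(B ∨ D): α-rule — add ¬B, ¬D.
    ○ open, literals {B=0, C=1, D=0}.
1 branch closed, 3 open.
Each open branch fixes some atoms; the unmentioned ones are free. Counting distinct full assignments: branch {A=1, D=1} (B, C) contributes 4 new; branch {A=0, D=1} (B, C) contributes 4 new; branch {B=0, C=1, D=0} (A) contributes 2 new. Total: 10.

10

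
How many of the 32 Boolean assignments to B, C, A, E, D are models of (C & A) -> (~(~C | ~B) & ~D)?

Initial set: {((C & A) -> (~(~C | ~B) & ~D))}.
((C & A) -> (~(~C | ~B) & ~D)): β-rule — branch into ~(C & A)  //  (~(~C | ~B) & ~D).
  branch 1 (add ~(C & A)):
    ~(C & A): β-rule — branch into ~C  //  ~A.
      branch 1.1 (add ~C):
        ○ open, literals {C=false}.
      branch 1.2 (add ~A):
        ○ open, literals {A=false}.
  branch 2 (add (~(~C | ~B) & ~D)):
    (~(~C | ~B) & ~D): α-rule — add ~(~C | ~B), ~D.
    ~(~C | ~B): α-rule — add ~~C, ~~B.
    ○ open, literals {B=true, C=true, D=false}.
0 branches closed, 3 open.
Each open branch fixes some atoms; the unmentioned ones are free. Counting distinct full assignments: branch {C=false} (B, A, E, D) contributes 16 new; branch {A=false} (B, C, E, D) contributes 8 new; branch {B=true, C=true, D=false} (A, E) contributes 2 new. Total: 26.

26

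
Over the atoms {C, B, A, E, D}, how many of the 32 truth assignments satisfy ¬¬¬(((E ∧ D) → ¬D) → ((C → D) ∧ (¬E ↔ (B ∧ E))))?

Initial set: {¬¬¬(((E ∧ D) → ¬D) → ((C → D) ∧ (¬E ↔ (B ∧ E))))}.
¬¬¬(((E ∧ D) → ¬D) → ((C → D) ∧ (¬E ↔ (B ∧ E)))): drop double negation, giving ¬(((E ∧ D) → ¬D) → ((C → D) ∧ (¬E ↔ (B ∧ E)))).
¬(((E ∧ D) → ¬D) → ((C → D) ∧ (¬E ↔ (B ∧ E)))): α-rule — add ((E ∧ D) → ¬D), ¬((C → D) ∧ (¬E ↔ (B ∧ E))).
((E ∧ D) → ¬D): β-rule — branch into ¬(E ∧ D)  //  ¬D.
  branch 1 (add ¬(E ∧ D)):
    ¬((C → D) ∧ (¬E ↔ (B ∧ E))): β-rule — branch into ¬(C → D)  //  ¬(¬E ↔ (B ∧ E)).
      branch 1.1 (add ¬(C → D)):
        ¬(C → D): α-rule — add C, ¬D.
        ¬(E ∧ D): β-rule — branch into ¬E  //  ¬D.
          branch 1.1.1 (add ¬E):
            ○ open, literals {C=T, D=F, E=F}.
          branch 1.1.2 (add ¬D):
            ○ open, literals {C=T, D=F}.
      branch 1.2 (add ¬(¬E ↔ (B ∧ E))):
        ¬(E ∧ D): β-rule — branch into ¬E  //  ¬D.
          branch 1.2.1 (add ¬E):
            ¬(¬E ↔ (B ∧ E)): β-rule — branch into ¬E, ¬(B ∧ E)  //  ¬¬E, (B ∧ E).
              branch 1.2.1.1 (add ¬E, ¬(B ∧ E)):
                ¬(B ∧ E): β-rule — branch into ¬B  //  ¬E.
                  branch 1.2.1.1.1 (add ¬B):
                    ○ open, literals {B=F, E=F}.
                  branch 1.2.1.1.2 (add ¬E):
                    ○ open, literals {E=F}.
              branch 1.2.1.2 (add ¬¬E, (B ∧ E)):
                × closes — contains both E and ¬E.
          branch 1.2.2 (add ¬D):
            ¬(¬E ↔ (B ∧ E)): β-rule — branch into ¬E, ¬(B ∧ E)  //  ¬¬E, (B ∧ E).
              branch 1.2.2.1 (add ¬E, ¬(B ∧ E)):
                ¬(B ∧ E): β-rule — branch into ¬B  //  ¬E.
                  branch 1.2.2.1.1 (add ¬B):
                    ○ open, literals {B=F, D=F, E=F}.
                  branch 1.2.2.1.2 (add ¬E):
                    ○ open, literals {D=F, E=F}.
              branch 1.2.2.2 (add ¬¬E, (B ∧ E)):
                (B ∧ E): α-rule — add B, E.
                ○ open, literals {B=T, D=F, E=T}.
  branch 2 (add ¬D):
    ¬((C → D) ∧ (¬E ↔ (B ∧ E))): β-rule — branch into ¬(C → D)  //  ¬(¬E ↔ (B ∧ E)).
      branch 2.1 (add ¬(C → D)):
        ¬(C → D): α-rule — add C, ¬D.
        ○ open, literals {C=T, D=F}.
      branch 2.2 (add ¬(¬E ↔ (B ∧ E))):
        ¬(¬E ↔ (B ∧ E)): β-rule — branch into ¬E, ¬(B ∧ E)  //  ¬¬E, (B ∧ E).
          branch 2.2.1 (add ¬E, ¬(B ∧ E)):
            ¬(B ∧ E): β-rule — branch into ¬B  //  ¬E.
              branch 2.2.1.1 (add ¬B):
                ○ open, literals {B=F, D=F, E=F}.
              branch 2.2.1.2 (add ¬E):
                ○ open, literals {D=F, E=F}.
          branch 2.2.2 (add ¬¬E, (B ∧ E)):
            (B ∧ E): α-rule — add B, E.
            ○ open, literals {B=T, D=F, E=T}.
1 branch closed, 11 open.
Each open branch fixes some atoms; the unmentioned ones are free. Counting distinct full assignments: branch {C=T, D=F, E=F} (B, A) contributes 4 new; branch {C=T, D=F} (B, A, E) contributes 4 new; branch {B=F, E=F} (C, A, D) contributes 6 new; branch {E=F} (C, B, A, D) contributes 6 new; branch {B=F, D=F, E=F} (C, A) contributes 0 new; branch {D=F, E=F} (C, B, A) contributes 0 new; branch {B=T, D=F, E=T} (C, A) contributes 2 new; branch {C=T, D=F} (B, A, E) contributes 0 new; branch {B=F, D=F, E=F} (C, A) contributes 0 new; branch {D=F, E=F} (C, B, A) contributes 0 new; branch {B=T, D=F, E=T} (C, A) contributes 0 new. Total: 22.

22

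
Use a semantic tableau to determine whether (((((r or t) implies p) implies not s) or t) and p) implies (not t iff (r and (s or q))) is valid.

Not valid

Assume the negation and expand:
Initial set: {not ((((((r or t) implies p) implies not s) or t) and p) implies (not t iff (r and (s or q))))}.
not ((((((r or t) implies p) implies not s) or t) and p) implies (not t iff (r and (s or q)))): α-rule — add (((((r or t) implies p) implies not s) or t) and p), not (not t iff (r and (s or q))).
(((((r or t) implies p) implies not s) or t) and p): α-rule — add ((((r or t) implies p) implies not s) or t), p.
not (not t iff (r and (s or q))): β-rule — branch into not t, not (r and (s or q))  //  not not t, (r and (s or q)).
  branch 1 (add not t, not (r and (s or q))):
    ((((r or t) implies p) implies not s) or t): β-rule — branch into (((r or t) implies p) implies not s)  //  t.
      branch 1.1 (add (((r or t) implies p) implies not s)):
        not (r and (s or q)): β-rule — branch into not r  //  not (s or q).
          branch 1.1.1 (add not r):
            (((r or t) implies p) implies not s): β-rule — branch into not ((r or t) implies p)  //  not s.
              branch 1.1.1.1 (add not ((r or t) implies p)):
                not ((r or t) implies p): α-rule — add (r or t), not p.
                × closes — contains both p and not p.
              branch 1.1.1.2 (add not s):
                ○ open, literals {p=true, r=false, s=false, t=false}.
          branch 1.1.2 (add not (s or q)):
            not (s or q): α-rule — add not s, not q.
            (((r or t) implies p) implies not s): β-rule — branch into not ((r or t) implies p)  //  not s.
              branch 1.1.2.1 (add not ((r or t) implies p)):
                not ((r or t) implies p): α-rule — add (r or t), not p.
                × closes — contains both p and not p.
              branch 1.1.2.2 (add not s):
                ○ open, literals {p=true, q=false, s=false, t=false}.
      branch 1.2 (add t):
        × closes — contains both t and not t.
  branch 2 (add not not t, (r and (s or q))):
    (r and (s or q)): α-rule — add r, (s or q).
    ((((r or t) implies p) implies not s) or t): β-rule — branch into (((r or t) implies p) implies not s)  //  t.
      branch 2.1 (add (((r or t) implies p) implies not s)):
        (s or q): β-rule — branch into s  //  q.
          branch 2.1.1 (add s):
            (((r or t) implies p) implies not s): β-rule — branch into not ((r or t) implies p)  //  not s.
              branch 2.1.1.1 (add not ((r or t) implies p)):
                not ((r or t) implies p): α-rule — add (r or t), not p.
                × closes — contains both p and not p.
              branch 2.1.1.2 (add not s):
                × closes — contains both s and not s.
          branch 2.1.2 (add q):
            (((r or t) implies p) implies not s): β-rule — branch into not ((r or t) implies p)  //  not s.
              branch 2.1.2.1 (add not ((r or t) implies p)):
                not ((r or t) implies p): α-rule — add (r or t), not p.
                × closes — contains both p and not p.
              branch 2.1.2.2 (add not s):
                ○ open, literals {p=true, q=true, r=true, s=false, t=true}.
      branch 2.2 (add t):
        (s or q): β-rule — branch into s  //  q.
          branch 2.2.1 (add s):
            ○ open, literals {p=true, r=true, s=true, t=true}.
          branch 2.2.2 (add q):
            ○ open, literals {p=true, q=true, r=true, t=true}.
6 branches closed, 5 open.
An open branch gives a countermodel: p=true, r=false, s=false, t=false (unmentioned atoms arbitrary); under it the original formula is false.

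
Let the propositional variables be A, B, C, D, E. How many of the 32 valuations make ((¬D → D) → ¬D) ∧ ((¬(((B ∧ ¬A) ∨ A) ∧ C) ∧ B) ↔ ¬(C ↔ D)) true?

4

Initial set: {(((¬D → D) → ¬D) ∧ ((¬(((B ∧ ¬A) ∨ A) ∧ C) ∧ B) ↔ ¬(C ↔ D)))}.
(((¬D → D) → ¬D) ∧ ((¬(((B ∧ ¬A) ∨ A) ∧ C) ∧ B) ↔ ¬(C ↔ D))): α-rule — add ((¬D → D) → ¬D), ((¬(((B ∧ ¬A) ∨ A) ∧ C) ∧ B) ↔ ¬(C ↔ D)).
((¬D → D) → ¬D): β-rule — branch into ¬(¬D → D)  //  ¬D.
  branch 1 (add ¬(¬D → D)):
    ¬(¬D → D): α-rule — add ¬D, ¬D.
    ((¬(((B ∧ ¬A) ∨ A) ∧ C) ∧ B) ↔ ¬(C ↔ D)): β-rule — branch into (¬(((B ∧ ¬A) ∨ A) ∧ C) ∧ B), ¬(C ↔ D)  //  ¬(¬(((B ∧ ¬A) ∨ A) ∧ C) ∧ B), ¬¬(C ↔ D).
      branch 1.1 (add (¬(((B ∧ ¬A) ∨ A) ∧ C) ∧ B), ¬(C ↔ D)):
        (¬(((B ∧ ¬A) ∨ A) ∧ C) ∧ B): α-rule — add ¬(((B ∧ ¬A) ∨ A) ∧ C), B.
        ¬(C ↔ D): β-rule — branch into C, ¬D  //  ¬C, D.
          branch 1.1.1 (add C, ¬D):
            ¬(((B ∧ ¬A) ∨ A) ∧ C): β-rule — branch into ¬((B ∧ ¬A) ∨ A)  //  ¬C.
              branch 1.1.1.1 (add ¬((B ∧ ¬A) ∨ A)):
                ¬((B ∧ ¬A) ∨ A): α-rule — add ¬(B ∧ ¬A), ¬A.
                ¬(B ∧ ¬A): β-rule — branch into ¬B  //  ¬¬A.
                  branch 1.1.1.1.1 (add ¬B):
                    × closes — contains both B and ¬B.
                  branch 1.1.1.1.2 (add ¬¬A):
                    × closes — contains both A and ¬A.
              branch 1.1.1.2 (add ¬C):
                × closes — contains both C and ¬C.
          branch 1.1.2 (add ¬C, D):
            × closes — contains both D and ¬D.
      branch 1.2 (add ¬(¬(((B ∧ ¬A) ∨ A) ∧ C) ∧ B), ¬¬(C ↔ D)):
        ¬(¬(((B ∧ ¬A) ∨ A) ∧ C) ∧ B): β-rule — branch into ¬¬(((B ∧ ¬A) ∨ A) ∧ C)  //  ¬B.
          branch 1.2.1 (add ¬¬(((B ∧ ¬A) ∨ A) ∧ C)):
            ¬¬(((B ∧ ¬A) ∨ A) ∧ C): α-rule — add ((B ∧ ¬A) ∨ A), C.
            ¬¬(C ↔ D): β-rule — branch into C, D  //  ¬C, ¬D.
              branch 1.2.1.1 (add C, D):
                × closes — contains both D and ¬D.
              branch 1.2.1.2 (add ¬C, ¬D):
                × closes — contains both C and ¬C.
          branch 1.2.2 (add ¬B):
            ¬¬(C ↔ D): β-rule — branch into C, D  //  ¬C, ¬D.
              branch 1.2.2.1 (add C, D):
                × closes — contains both D and ¬D.
              branch 1.2.2.2 (add ¬C, ¬D):
                ○ open, literals {B=0, C=0, D=0}.
  branch 2 (add ¬D):
    ((¬(((B ∧ ¬A) ∨ A) ∧ C) ∧ B) ↔ ¬(C ↔ D)): β-rule — branch into (¬(((B ∧ ¬A) ∨ A) ∧ C) ∧ B), ¬(C ↔ D)  //  ¬(¬(((B ∧ ¬A) ∨ A) ∧ C) ∧ B), ¬¬(C ↔ D).
      branch 2.1 (add (¬(((B ∧ ¬A) ∨ A) ∧ C) ∧ B), ¬(C ↔ D)):
        (¬(((B ∧ ¬A) ∨ A) ∧ C) ∧ B): α-rule — add ¬(((B ∧ ¬A) ∨ A) ∧ C), B.
        ¬(C ↔ D): β-rule — branch into C, ¬D  //  ¬C, D.
          branch 2.1.1 (add C, ¬D):
            ¬(((B ∧ ¬A) ∨ A) ∧ C): β-rule — branch into ¬((B ∧ ¬A) ∨ A)  //  ¬C.
              branch 2.1.1.1 (add ¬((B ∧ ¬A) ∨ A)):
                ¬((B ∧ ¬A) ∨ A): α-rule — add ¬(B ∧ ¬A), ¬A.
                ¬(B ∧ ¬A): β-rule — branch into ¬B  //  ¬¬A.
                  branch 2.1.1.1.1 (add ¬B):
                    × closes — contains both B and ¬B.
                  branch 2.1.1.1.2 (add ¬¬A):
                    × closes — contains both A and ¬A.
              branch 2.1.1.2 (add ¬C):
                × closes — contains both C and ¬C.
          branch 2.1.2 (add ¬C, D):
            × closes — contains both D and ¬D.
      branch 2.2 (add ¬(¬(((B ∧ ¬A) ∨ A) ∧ C) ∧ B), ¬¬(C ↔ D)):
        ¬(¬(((B ∧ ¬A) ∨ A) ∧ C) ∧ B): β-rule — branch into ¬¬(((B ∧ ¬A) ∨ A) ∧ C)  //  ¬B.
          branch 2.2.1 (add ¬¬(((B ∧ ¬A) ∨ A) ∧ C)):
            ¬¬(((B ∧ ¬A) ∨ A) ∧ C): α-rule — add ((B ∧ ¬A) ∨ A), C.
            ¬¬(C ↔ D): β-rule — branch into C, D  //  ¬C, ¬D.
              branch 2.2.1.1 (add C, D):
                × closes — contains both D and ¬D.
              branch 2.2.1.2 (add ¬C, ¬D):
                × closes — contains both C and ¬C.
          branch 2.2.2 (add ¬B):
            ¬¬(C ↔ D): β-rule — branch into C, D  //  ¬C, ¬D.
              branch 2.2.2.1 (add C, D):
                × closes — contains both D and ¬D.
              branch 2.2.2.2 (add ¬C, ¬D):
                ○ open, literals {B=0, C=0, D=0}.
14 branches closed, 2 open.
Each open branch fixes some atoms; the unmentioned ones are free. Counting distinct full assignments: branch {B=0, C=0, D=0} (A, E) contributes 4 new; branch {B=0, C=0, D=0} (A, E) contributes 0 new. Total: 4.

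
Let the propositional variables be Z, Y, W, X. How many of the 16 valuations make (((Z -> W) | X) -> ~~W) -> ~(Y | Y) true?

Initial set: {((((Z -> W) | X) -> ~~W) -> ~(Y | Y))}.
((((Z -> W) | X) -> ~~W) -> ~(Y | Y)): β-rule — branch into ~(((Z -> W) | X) -> ~~W)  //  ~(Y | Y).
  branch 1 (add ~(((Z -> W) | X) -> ~~W)):
    ~(((Z -> W) | X) -> ~~W): α-rule — add ((Z -> W) | X), ~~~W.
    ~~~W: drop double negation, giving ~W.
    ((Z -> W) | X): β-rule — branch into (Z -> W)  //  X.
      branch 1.1 (add (Z -> W)):
        (Z -> W): β-rule — branch into ~Z  //  W.
          branch 1.1.1 (add ~Z):
            ○ open, literals {W=0, Z=0}.
          branch 1.1.2 (add W):
            × closes — contains both W and ~W.
      branch 1.2 (add X):
        ○ open, literals {W=0, X=1}.
  branch 2 (add ~(Y | Y)):
    ~(Y | Y): α-rule — add ~Y, ~Y.
    ○ open, literals {Y=0}.
1 branch closed, 3 open.
Each open branch fixes some atoms; the unmentioned ones are free. Counting distinct full assignments: branch {W=0, Z=0} (Y, X) contributes 4 new; branch {W=0, X=1} (Z, Y) contributes 2 new; branch {Y=0} (Z, W, X) contributes 5 new. Total: 11.

11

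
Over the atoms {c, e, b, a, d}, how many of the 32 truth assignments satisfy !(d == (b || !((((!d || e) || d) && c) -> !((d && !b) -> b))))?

Initial set: {T !(d == (b || !((((!d || e) || d) && c) -> !((d && !b) -> b))))}.
T !(d == (b || !((((!d || e) || d) && c) -> !((d && !b) -> b)))): β-rule — branch into T d, F (b || !((((!d || e) || d) && c) -> !((d && !b) -> b)))  //  F d, T (b || !((((!d || e) || d) && c) -> !((d && !b) -> b))).
  branch 1 (add T d, F (b || !((((!d || e) || d) && c) -> !((d && !b) -> b)))):
    F (b || !((((!d || e) || d) && c) -> !((d && !b) -> b))): α-rule — add F b, F !((((!d || e) || d) && c) -> !((d && !b) -> b)).
    F !((((!d || e) || d) && c) -> !((d && !b) -> b)): β-rule — branch into F (((!d || e) || d) && c)  //  T !((d && !b) -> b).
      branch 1.1 (add F (((!d || e) || d) && c)):
        F (((!d || e) || d) && c): β-rule — branch into F ((!d || e) || d)  //  F c.
          branch 1.1.1 (add F ((!d || e) || d)):
            F ((!d || e) || d): α-rule — add F (!d || e), F d.
            × closes — contains both d and !d.
          branch 1.1.2 (add F c):
            ○ open, literals {b=F, c=F, d=T}.
      branch 1.2 (add T !((d && !b) -> b)):
        T !((d && !b) -> b): α-rule — add T (d && !b), F b.
        T (d && !b): α-rule — add T d, T !b.
        ○ open, literals {b=F, d=T}.
  branch 2 (add F d, T (b || !((((!d || e) || d) && c) -> !((d && !b) -> b)))):
    T (b || !((((!d || e) || d) && c) -> !((d && !b) -> b))): β-rule — branch into T b  //  T !((((!d || e) || d) && c) -> !((d && !b) -> b)).
      branch 2.1 (add T b):
        ○ open, literals {b=T, d=F}.
      branch 2.2 (add T !((((!d || e) || d) && c) -> !((d && !b) -> b))):
        T !((((!d || e) || d) && c) -> !((d && !b) -> b)): α-rule — add T (((!d || e) || d) && c), F !((d && !b) -> b).
        T (((!d || e) || d) && c): α-rule — add T ((!d || e) || d), T c.
        F !((d && !b) -> b): β-rule — branch into F (d && !b)  //  T b.
          branch 2.2.1 (add F (d && !b)):
            T ((!d || e) || d): β-rule — branch into T (!d || e)  //  T d.
              branch 2.2.1.1 (add T (!d || e)):
                F (d && !b): β-rule — branch into F d  //  F !b.
                  branch 2.2.1.1.1 (add F d):
                    T (!d || e): β-rule — branch into T !d  //  T e.
                      branch 2.2.1.1.1.1 (add T !d):
                        ○ open, literals {c=T, d=F}.
                      branch 2.2.1.1.1.2 (add T e):
                        ○ open, literals {c=T, d=F, e=T}.
                  branch 2.2.1.1.2 (add F !b):
                    T (!d || e): β-rule — branch into T !d  //  T e.
                      branch 2.2.1.1.2.1 (add T !d):
                        ○ open, literals {b=T, c=T, d=F}.
                      branch 2.2.1.1.2.2 (add T e):
                        ○ open, literals {b=T, c=T, d=F, e=T}.
              branch 2.2.1.2 (add T d):
                × closes — contains both d and !d.
          branch 2.2.2 (add T b):
            T ((!d || e) || d): β-rule — branch into T (!d || e)  //  T d.
              branch 2.2.2.1 (add T (!d || e)):
                T (!d || e): β-rule — branch into T !d  //  T e.
                  branch 2.2.2.1.1 (add T !d):
                    ○ open, literals {b=T, c=T, d=F}.
                  branch 2.2.2.1.2 (add T e):
                    ○ open, literals {b=T, c=T, d=F, e=T}.
              branch 2.2.2.2 (add T d):
                × closes — contains both d and !d.
3 branches closed, 9 open.
Each open branch fixes some atoms; the unmentioned ones are free. Counting distinct full assignments: branch {b=F, c=F, d=T} (e, a) contributes 4 new; branch {b=F, d=T} (c, e, a) contributes 4 new; branch {b=T, d=F} (c, e, a) contributes 8 new; branch {c=T, d=F} (e, b, a) contributes 4 new; branch {c=T, d=F, e=T} (b, a) contributes 0 new; branch {b=T, c=T, d=F} (e, a) contributes 0 new; branch {b=T, c=T, d=F, e=T} (a) contributes 0 new; branch {b=T, c=T, d=F} (e, a) contributes 0 new; branch {b=T, c=T, d=F, e=T} (a) contributes 0 new. Total: 20.

20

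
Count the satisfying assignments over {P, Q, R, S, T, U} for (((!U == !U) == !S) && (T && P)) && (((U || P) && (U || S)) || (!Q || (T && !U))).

Initial set: {((((!U == !U) == !S) && (T && P)) && (((U || P) && (U || S)) || (!Q || (T && !U))))}.
((((!U == !U) == !S) && (T && P)) && (((U || P) && (U || S)) || (!Q || (T && !U)))): α-rule — add (((!U == !U) == !S) && (T && P)), (((U || P) && (U || S)) || (!Q || (T && !U))).
(((!U == !U) == !S) && (T && P)): α-rule — add ((!U == !U) == !S), (T && P).
(T && P): α-rule — add T, P.
(((U || P) && (U || S)) || (!Q || (T && !U))): β-rule — branch into ((U || P) && (U || S))  //  (!Q || (T && !U)).
  branch 1 (add ((U || P) && (U || S))):
    ((U || P) && (U || S)): α-rule — add (U || P), (U || S).
    ((!U == !U) == !S): β-rule — branch into (!U == !U), !S  //  !(!U == !U), !!S.
      branch 1.1 (add (!U == !U), !S):
        (U || P): β-rule — branch into U  //  P.
          branch 1.1.1 (add U):
            (U || S): β-rule — branch into U  //  S.
              branch 1.1.1.1 (add U):
                (!U == !U): β-rule — branch into !U, !U  //  !!U, !!U.
                  branch 1.1.1.1.1 (add !U, !U):
                    × closes — contains both U and !U.
                  branch 1.1.1.1.2 (add !!U, !!U):
                    ○ open, literals {P=true, S=false, T=true, U=true}.
              branch 1.1.1.2 (add S):
                × closes — contains both S and !S.
          branch 1.1.2 (add P):
            (U || S): β-rule — branch into U  //  S.
              branch 1.1.2.1 (add U):
                (!U == !U): β-rule — branch into !U, !U  //  !!U, !!U.
                  branch 1.1.2.1.1 (add !U, !U):
                    × closes — contains both U and !U.
                  branch 1.1.2.1.2 (add !!U, !!U):
                    ○ open, literals {P=true, S=false, T=true, U=true}.
              branch 1.1.2.2 (add S):
                × closes — contains both S and !S.
      branch 1.2 (add !(!U == !U), !!S):
        (U || P): β-rule — branch into U  //  P.
          branch 1.2.1 (add U):
            (U || S): β-rule — branch into U  //  S.
              branch 1.2.1.1 (add U):
                !(!U == !U): β-rule — branch into !U, !!U  //  !!U, !U.
                  branch 1.2.1.1.1 (add !U, !!U):
                    × closes — contains both U and !U.
                  branch 1.2.1.1.2 (add !!U, !U):
                    × closes — contains both U and !U.
              branch 1.2.1.2 (add S):
                !(!U == !U): β-rule — branch into !U, !!U  //  !!U, !U.
                  branch 1.2.1.2.1 (add !U, !!U):
                    × closes — contains both U and !U.
                  branch 1.2.1.2.2 (add !!U, !U):
                    × closes — contains both U and !U.
          branch 1.2.2 (add P):
            (U || S): β-rule — branch into U  //  S.
              branch 1.2.2.1 (add U):
                !(!U == !U): β-rule — branch into !U, !!U  //  !!U, !U.
                  branch 1.2.2.1.1 (add !U, !!U):
                    × closes — contains both U and !U.
                  branch 1.2.2.1.2 (add !!U, !U):
                    × closes — contains both U and !U.
              branch 1.2.2.2 (add S):
                !(!U == !U): β-rule — branch into !U, !!U  //  !!U, !U.
                  branch 1.2.2.2.1 (add !U, !!U):
                    × closes — contains both U and !U.
                  branch 1.2.2.2.2 (add !!U, !U):
                    × closes — contains both U and !U.
  branch 2 (add (!Q || (T && !U))):
    ((!U == !U) == !S): β-rule — branch into (!U == !U), !S  //  !(!U == !U), !!S.
      branch 2.1 (add (!U == !U), !S):
        (!Q || (T && !U)): β-rule — branch into !Q  //  (T && !U).
          branch 2.1.1 (add !Q):
            (!U == !U): β-rule — branch into !U, !U  //  !!U, !!U.
              branch 2.1.1.1 (add !U, !U):
                ○ open, literals {P=true, Q=false, S=false, T=true, U=false}.
              branch 2.1.1.2 (add !!U, !!U):
                ○ open, literals {P=true, Q=false, S=false, T=true, U=true}.
          branch 2.1.2 (add (T && !U)):
            (T && !U): α-rule — add T, !U.
            (!U == !U): β-rule — branch into !U, !U  //  !!U, !!U.
              branch 2.1.2.1 (add !U, !U):
                ○ open, literals {P=true, S=false, T=true, U=false}.
              branch 2.1.2.2 (add !!U, !!U):
                × closes — contains both U and !U.
      branch 2.2 (add !(!U == !U), !!S):
        (!Q || (T && !U)): β-rule — branch into !Q  //  (T && !U).
          branch 2.2.1 (add !Q):
            !(!U == !U): β-rule — branch into !U, !!U  //  !!U, !U.
              branch 2.2.1.1 (add !U, !!U):
                × closes — contains both U and !U.
              branch 2.2.1.2 (add !!U, !U):
                × closes — contains both U and !U.
          branch 2.2.2 (add (T && !U)):
            (T && !U): α-rule — add T, !U.
            !(!U == !U): β-rule — branch into !U, !!U  //  !!U, !U.
              branch 2.2.2.1 (add !U, !!U):
                × closes — contains both U and !U.
              branch 2.2.2.2 (add !!U, !U):
                × closes — contains both U and !U.
17 branches closed, 5 open.
Each open branch fixes some atoms; the unmentioned ones are free. Counting distinct full assignments: branch {P=true, S=false, T=true, U=true} (Q, R) contributes 4 new; branch {P=true, S=false, T=true, U=true} (Q, R) contributes 0 new; branch {P=true, Q=false, S=false, T=true, U=false} (R) contributes 2 new; branch {P=true, Q=false, S=false, T=true, U=true} (R) contributes 0 new; branch {P=true, S=false, T=true, U=false} (Q, R) contributes 2 new. Total: 8.

8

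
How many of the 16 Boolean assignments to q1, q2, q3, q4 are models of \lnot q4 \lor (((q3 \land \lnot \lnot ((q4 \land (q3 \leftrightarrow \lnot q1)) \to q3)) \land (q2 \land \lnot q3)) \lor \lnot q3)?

Initial set: {(\lnot q4 \lor (((q3 \land \lnot \lnot ((q4 \land (q3 \leftrightarrow \lnot q1)) \to q3)) \land (q2 \land \lnot q3)) \lor \lnot q3))}.
(\lnot q4 \lor (((q3 \land \lnot \lnot ((q4 \land (q3 \leftrightarrow \lnot q1)) \to q3)) \land (q2 \land \lnot q3)) \lor \lnot q3)): β-rule — branch into \lnot q4  //  (((q3 \land \lnot \lnot ((q4 \land (q3 \leftrightarrow \lnot q1)) \to q3)) \land (q2 \land \lnot q3)) \lor \lnot q3).
  branch 1 (add \lnot q4):
    ○ open, literals {q4=0}.
  branch 2 (add (((q3 \land \lnot \lnot ((q4 \land (q3 \leftrightarrow \lnot q1)) \to q3)) \land (q2 \land \lnot q3)) \lor \lnot q3)):
    (((q3 \land \lnot \lnot ((q4 \land (q3 \leftrightarrow \lnot q1)) \to q3)) \land (q2 \land \lnot q3)) \lor \lnot q3): β-rule — branch into ((q3 \land \lnot \lnot ((q4 \land (q3 \leftrightarrow \lnot q1)) \to q3)) \land (q2 \land \lnot q3))  //  \lnot q3.
      branch 2.1 (add ((q3 \land \lnot \lnot ((q4 \land (q3 \leftrightarrow \lnot q1)) \to q3)) \land (q2 \land \lnot q3))):
        ((q3 \land \lnot \lnot ((q4 \land (q3 \leftrightarrow \lnot q1)) \to q3)) \land (q2 \land \lnot q3)): α-rule — add (q3 \land \lnot \lnot ((q4 \land (q3 \leftrightarrow \lnot q1)) \to q3)), (q2 \land \lnot q3).
        (q3 \land \lnot \lnot ((q4 \land (q3 \leftrightarrow \lnot q1)) \to q3)): α-rule — add q3, \lnot \lnot ((q4 \land (q3 \leftrightarrow \lnot q1)) \to q3).
        (q2 \land \lnot q3): α-rule — add q2, \lnot q3.
        × closes — contains both q3 and \lnot q3.
      branch 2.2 (add \lnot q3):
        ○ open, literals {q3=0}.
1 branch closed, 2 open.
Each open branch fixes some atoms; the unmentioned ones are free. Counting distinct full assignments: branch {q4=0} (q1, q2, q3) contributes 8 new; branch {q3=0} (q1, q2, q4) contributes 4 new. Total: 12.

12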